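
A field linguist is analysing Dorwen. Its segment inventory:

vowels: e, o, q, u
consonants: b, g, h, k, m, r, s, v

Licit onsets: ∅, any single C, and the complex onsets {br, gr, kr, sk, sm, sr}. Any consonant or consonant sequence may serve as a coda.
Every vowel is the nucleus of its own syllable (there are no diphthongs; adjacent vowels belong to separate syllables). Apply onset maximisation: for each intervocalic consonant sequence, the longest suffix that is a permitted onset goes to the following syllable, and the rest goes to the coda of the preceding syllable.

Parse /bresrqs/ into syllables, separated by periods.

bre.srqs

Vowels present: e, q; each is a nucleus, giving 2 syllables.
V1 /e/ – V2 /q/: /sr/ — entire cluster is a permitted onset → onset /sr/, coda ∅.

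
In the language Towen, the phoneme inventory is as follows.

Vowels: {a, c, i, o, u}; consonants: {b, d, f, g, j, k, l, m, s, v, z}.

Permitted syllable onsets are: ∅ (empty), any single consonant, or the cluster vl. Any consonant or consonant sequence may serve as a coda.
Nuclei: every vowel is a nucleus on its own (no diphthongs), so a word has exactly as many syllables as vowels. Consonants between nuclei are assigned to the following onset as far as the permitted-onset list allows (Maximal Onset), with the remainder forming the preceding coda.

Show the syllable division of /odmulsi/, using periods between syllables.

od.mul.si

Vowels present: o, u, i; each is a nucleus, giving 3 syllables.
Between /o/ (V1) and /u/ (V2): cluster /dm/ — the longest permitted-onset suffix is /m/; onset = /m/, preceding coda = /d/.
Between /u/ (V2) and /i/ (V3): cluster /ls/ — the longest permitted-onset suffix is /s/; onset = /s/, preceding coda = /l/.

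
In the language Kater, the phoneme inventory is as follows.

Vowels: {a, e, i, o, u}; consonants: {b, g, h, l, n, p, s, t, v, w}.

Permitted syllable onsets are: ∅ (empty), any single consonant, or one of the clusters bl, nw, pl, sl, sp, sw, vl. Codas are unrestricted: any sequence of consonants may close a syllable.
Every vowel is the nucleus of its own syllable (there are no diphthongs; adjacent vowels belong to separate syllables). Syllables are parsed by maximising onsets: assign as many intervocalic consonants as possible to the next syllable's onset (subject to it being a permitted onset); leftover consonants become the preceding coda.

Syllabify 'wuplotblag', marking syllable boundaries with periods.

wu.plot.blag

The vowels are u, o, a — 3 nuclei, so 3 syllables.
σ1/σ2 boundary: /pl/ is a licit onset in full, so it all attaches to the next syllable.
σ2/σ3 boundary: /tbl/ — longest licit onset from the right is /bl/, leaving /t/ as coda.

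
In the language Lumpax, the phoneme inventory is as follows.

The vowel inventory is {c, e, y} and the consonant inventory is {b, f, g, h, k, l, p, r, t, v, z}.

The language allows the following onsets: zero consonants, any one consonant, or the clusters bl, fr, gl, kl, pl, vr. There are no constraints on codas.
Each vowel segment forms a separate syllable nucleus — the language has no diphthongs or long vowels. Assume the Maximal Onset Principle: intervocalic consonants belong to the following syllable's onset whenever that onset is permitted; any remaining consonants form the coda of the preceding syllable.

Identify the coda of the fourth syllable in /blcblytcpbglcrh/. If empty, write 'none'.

The vowels are c, y, c, c — 4 nuclei, so 4 syllables.
/c…y/ gap (V1→V2): /bl/ is a licit onset in full, so it all attaches to the next syllable.
/y…c/ gap (V2→V3): /t/ is a single consonant, so it becomes the next onset.
/c…c/ gap (V3→V4): /pbgl/ splits as /pb/ + /gl/ (/gl/ is the longest suffix that is a licit onset).
Syllabification: blc.bly.tcpb.glcrh.
Syllable 4 is /glcrh/: onset /gl/, nucleus /c/, coda /rh/.

rh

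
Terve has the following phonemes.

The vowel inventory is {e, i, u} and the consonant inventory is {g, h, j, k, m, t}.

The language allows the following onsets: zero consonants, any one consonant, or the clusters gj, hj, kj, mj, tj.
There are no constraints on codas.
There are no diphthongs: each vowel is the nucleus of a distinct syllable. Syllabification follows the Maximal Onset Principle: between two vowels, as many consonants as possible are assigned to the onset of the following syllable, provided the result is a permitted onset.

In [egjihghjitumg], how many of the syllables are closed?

Vowels present: e, i, i, u; each is a nucleus, giving 4 syllables.
/e…i/ gap (V1→V2): /gj/ is a licit onset in full, so it all attaches to the next syllable.
/i…i/ gap (V2→V3): /hghj/ splits as /hg/ + /hj/ (/hj/ is the longest suffix that is a licit onset).
/i…u/ gap (V3→V4): just /t/ — single C goes to the following onset.
So the parse is e.gjihg.hji.tumg.
Classifying each syllable: /e/ (open), /gjihg/ (closed), /hji/ (open), /tumg/ (closed).
Closed syllables: 2.

2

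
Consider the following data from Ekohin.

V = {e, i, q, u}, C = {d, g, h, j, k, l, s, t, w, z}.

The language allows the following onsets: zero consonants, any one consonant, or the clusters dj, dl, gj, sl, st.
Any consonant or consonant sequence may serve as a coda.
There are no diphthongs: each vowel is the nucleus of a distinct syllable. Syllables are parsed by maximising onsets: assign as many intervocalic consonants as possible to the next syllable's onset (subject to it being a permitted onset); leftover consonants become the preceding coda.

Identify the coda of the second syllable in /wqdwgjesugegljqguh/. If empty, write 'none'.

none

Vowels present: q, e, u, e, q, u; each is a nucleus, giving 6 syllables.
V1 /q/ – V2 /e/: /dwgj/ splits as /dw/ + /gj/ (/gj/ is the longest suffix that is a licit onset).
V2 /e/ – V3 /u/: /s/ is a single consonant, so it becomes the next onset.
V3 /u/ – V4 /e/: /g/ → onset of the next syllable (single consonants are always licit onsets).
V4 /e/ – V5 /q/: /glj/; trying suffixes from longest down, /j/ is the first permitted one, so coda /gl/ | onset /j/.
V5 /q/ – V6 /u/: /g/ → onset of the next syllable (single consonants are always licit onsets).
Syllabification: wqdw.gje.su.gegl.jq.guh.
Syllable 2 is /gje/: onset /gj/, nucleus /e/, coda ∅.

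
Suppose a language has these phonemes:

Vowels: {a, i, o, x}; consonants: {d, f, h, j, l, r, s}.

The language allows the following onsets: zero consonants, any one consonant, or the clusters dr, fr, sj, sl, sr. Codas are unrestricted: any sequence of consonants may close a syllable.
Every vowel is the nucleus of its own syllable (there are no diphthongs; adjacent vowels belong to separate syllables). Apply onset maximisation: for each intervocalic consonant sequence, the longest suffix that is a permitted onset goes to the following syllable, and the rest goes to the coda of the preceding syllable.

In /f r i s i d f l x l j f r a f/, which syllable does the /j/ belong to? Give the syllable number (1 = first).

The vowels are i, i, x, a — 4 nuclei, so 4 syllables.
σ1/σ2 boundary: /s/ is a single consonant, so it becomes the next onset.
σ2/σ3 boundary: cluster /dfl/ — the longest permitted-onset suffix is /l/; onset = /l/, preceding coda = /df/.
σ3/σ4 boundary: /ljfr/ — longest licit onset from the right is /fr/, leaving /lj/ as coda.
Putting it together: fri.sidf.lxlj.fraf.
The /j/ is in the coda of syllable 3 (/lxlj/).

3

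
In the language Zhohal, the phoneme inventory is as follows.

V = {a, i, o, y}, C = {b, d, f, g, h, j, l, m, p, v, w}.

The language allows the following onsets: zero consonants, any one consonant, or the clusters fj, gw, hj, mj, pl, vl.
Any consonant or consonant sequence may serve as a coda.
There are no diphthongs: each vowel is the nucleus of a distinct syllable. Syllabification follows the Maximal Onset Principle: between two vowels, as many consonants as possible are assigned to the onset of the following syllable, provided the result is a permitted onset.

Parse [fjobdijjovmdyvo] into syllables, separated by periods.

Vowels present: o, i, o, y, o; each is a nucleus, giving 5 syllables.
V1 /o/ – V2 /i/: cluster /bd/ — the longest permitted-onset suffix is /d/; onset = /d/, preceding coda = /b/.
V2 /i/ – V3 /o/: cluster /jj/ — the longest permitted-onset suffix is /j/; onset = /j/, preceding coda = /j/.
V3 /o/ – V4 /y/: /vmd/ — longest licit onset from the right is /d/, leaving /vm/ as coda.
V4 /y/ – V5 /o/: /v/ → onset of the next syllable (single consonants are always licit onsets).

fjob.dij.jovm.dy.vo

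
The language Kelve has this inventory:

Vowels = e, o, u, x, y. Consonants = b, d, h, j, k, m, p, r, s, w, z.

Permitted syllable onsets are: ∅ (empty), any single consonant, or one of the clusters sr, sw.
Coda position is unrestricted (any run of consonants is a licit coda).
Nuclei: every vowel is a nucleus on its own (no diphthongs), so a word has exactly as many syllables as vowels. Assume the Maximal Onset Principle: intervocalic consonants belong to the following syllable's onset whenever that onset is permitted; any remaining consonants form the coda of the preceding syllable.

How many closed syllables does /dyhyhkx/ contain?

The vowels are y, y, x — 3 nuclei, so 3 syllables.
σ1/σ2 boundary: just /h/ — single C goes to the following onset.
σ2/σ3 boundary: cluster /hk/ — the longest permitted-onset suffix is /k/; onset = /k/, preceding coda = /h/.
Result: dy.hyh.kx.
Classifying each syllable: /dy/ (open), /hyh/ (closed), /kx/ (open).
Closed syllables: 1.

1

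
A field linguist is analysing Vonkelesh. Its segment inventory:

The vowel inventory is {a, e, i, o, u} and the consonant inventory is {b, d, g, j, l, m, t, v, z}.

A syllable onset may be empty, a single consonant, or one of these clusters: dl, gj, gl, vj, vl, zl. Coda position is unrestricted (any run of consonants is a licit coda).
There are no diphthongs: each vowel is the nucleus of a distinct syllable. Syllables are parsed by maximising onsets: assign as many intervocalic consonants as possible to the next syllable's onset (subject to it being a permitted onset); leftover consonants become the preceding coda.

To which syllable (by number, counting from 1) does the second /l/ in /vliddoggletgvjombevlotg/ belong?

3

Nuclei (vowels): i, o, e, o, e, o → 6 syllables.
/i…o/ gap (V1→V2): cluster /dd/ — the longest permitted-onset suffix is /d/; onset = /d/, preceding coda = /d/.
/o…e/ gap (V2→V3): /ggl/ — longest licit onset from the right is /gl/, leaving /g/ as coda.
/e…o/ gap (V3→V4): /tgvj/ — longest licit onset from the right is /vj/, leaving /tg/ as coda.
/o…e/ gap (V4→V5): /mb/; trying suffixes from longest down, /b/ is the first permitted one, so coda /m/ | onset /b/.
/e…o/ gap (V5→V6): /vl/ is a licit onset in full, so it all attaches to the next syllable.
Putting it together: vlid.dog.gletg.vjom.be.vlotg.
The second /l/ is in the onset of syllable 3 (/gletg/).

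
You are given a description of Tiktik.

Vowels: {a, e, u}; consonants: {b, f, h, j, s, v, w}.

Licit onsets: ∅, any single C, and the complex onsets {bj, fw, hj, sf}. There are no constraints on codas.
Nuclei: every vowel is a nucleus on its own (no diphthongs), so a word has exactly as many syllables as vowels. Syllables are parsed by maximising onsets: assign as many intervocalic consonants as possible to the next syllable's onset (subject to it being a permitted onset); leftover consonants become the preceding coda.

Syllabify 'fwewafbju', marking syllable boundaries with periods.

Nuclei (vowels): e, a, u → 3 syllables.
σ1/σ2 boundary: just /w/ — single C goes to the following onset.
σ2/σ3 boundary: /fbj/ splits as /f/ + /bj/ (/bj/ is the longest suffix that is a licit onset).

fwe.waf.bju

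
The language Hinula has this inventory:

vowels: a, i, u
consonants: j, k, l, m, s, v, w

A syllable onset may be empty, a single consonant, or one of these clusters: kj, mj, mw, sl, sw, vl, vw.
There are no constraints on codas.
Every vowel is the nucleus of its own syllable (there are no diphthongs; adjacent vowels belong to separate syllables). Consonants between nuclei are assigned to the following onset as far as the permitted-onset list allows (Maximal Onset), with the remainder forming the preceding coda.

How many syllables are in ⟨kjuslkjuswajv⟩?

3

Nuclei (vowels): u, u, a → 3 syllables.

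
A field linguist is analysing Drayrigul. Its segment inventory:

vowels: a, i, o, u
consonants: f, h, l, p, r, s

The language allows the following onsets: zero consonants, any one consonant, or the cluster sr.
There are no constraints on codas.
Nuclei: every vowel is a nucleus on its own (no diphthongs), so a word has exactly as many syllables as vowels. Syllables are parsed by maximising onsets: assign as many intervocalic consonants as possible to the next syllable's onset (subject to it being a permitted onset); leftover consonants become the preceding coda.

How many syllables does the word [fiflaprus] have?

Vowels present: i, a, u; each is a nucleus, giving 3 syllables.

3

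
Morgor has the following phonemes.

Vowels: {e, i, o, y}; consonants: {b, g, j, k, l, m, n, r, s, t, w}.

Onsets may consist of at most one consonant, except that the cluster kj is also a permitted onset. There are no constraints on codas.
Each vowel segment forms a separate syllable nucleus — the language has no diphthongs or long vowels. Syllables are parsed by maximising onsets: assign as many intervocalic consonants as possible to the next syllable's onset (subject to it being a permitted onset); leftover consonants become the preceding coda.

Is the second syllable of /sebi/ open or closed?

open

The vowels are e, i — 2 nuclei, so 2 syllables.
σ1/σ2 boundary: /b/ → onset of the next syllable (single consonants are always licit onsets).
So the parse is se.bi.
Syllable 2 is /bi/; it ends in its nucleus with no coda, so it is open.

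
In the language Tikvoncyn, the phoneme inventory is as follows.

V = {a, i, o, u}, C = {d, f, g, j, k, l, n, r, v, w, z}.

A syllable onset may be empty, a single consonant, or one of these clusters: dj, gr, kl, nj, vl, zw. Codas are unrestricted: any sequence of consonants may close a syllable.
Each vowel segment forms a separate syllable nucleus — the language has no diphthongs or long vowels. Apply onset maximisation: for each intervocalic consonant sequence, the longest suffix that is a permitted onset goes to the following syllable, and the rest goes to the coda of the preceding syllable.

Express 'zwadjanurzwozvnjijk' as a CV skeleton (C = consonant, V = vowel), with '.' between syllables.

CCV.CCV.CVC.CCVCC.CCVCC

The vowels are a, a, u, o, i — 5 nuclei, so 5 syllables.
Between /a/ (V1) and /a/ (V2): /dj/ is a licit onset in full, so it all attaches to the next syllable.
Between /a/ (V2) and /u/ (V3): just /n/ — single C goes to the following onset.
Between /u/ (V3) and /o/ (V4): /rzw/ splits as /r/ + /zw/ (/zw/ is the longest suffix that is a licit onset).
Between /o/ (V4) and /i/ (V5): cluster /zvnj/ — the longest permitted-onset suffix is /nj/; onset = /nj/, preceding coda = /zv/.
So the parse is zwa.dja.nur.zwozv.njijk.
Mapping each syllable to C/V: /zwa/ → CCV, /dja/ → CCV, /nur/ → CVC, /zwozv/ → CCVCC, /njijk/ → CCVCC.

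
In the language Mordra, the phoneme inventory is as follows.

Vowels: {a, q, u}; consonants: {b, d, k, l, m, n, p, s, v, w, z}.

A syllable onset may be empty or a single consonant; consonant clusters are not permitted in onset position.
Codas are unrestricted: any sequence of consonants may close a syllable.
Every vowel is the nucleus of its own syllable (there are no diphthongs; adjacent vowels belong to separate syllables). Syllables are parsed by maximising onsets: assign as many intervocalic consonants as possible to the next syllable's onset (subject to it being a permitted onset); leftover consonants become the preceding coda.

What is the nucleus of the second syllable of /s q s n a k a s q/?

a

The vowels are q, a, a, q — 4 nuclei, so 4 syllables.
The second nucleus (vowel 2 from the left) is /a/.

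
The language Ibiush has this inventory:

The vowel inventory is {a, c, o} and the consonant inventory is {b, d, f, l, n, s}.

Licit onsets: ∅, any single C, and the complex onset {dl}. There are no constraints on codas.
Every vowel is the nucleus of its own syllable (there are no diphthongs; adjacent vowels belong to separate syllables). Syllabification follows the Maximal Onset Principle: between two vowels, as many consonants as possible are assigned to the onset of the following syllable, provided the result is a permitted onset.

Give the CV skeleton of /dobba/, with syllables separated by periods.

Nuclei (vowels): o, a → 2 syllables.
V1 /o/ – V2 /a/: cluster /bb/ — the longest permitted-onset suffix is /b/; onset = /b/, preceding coda = /b/.
So the parse is dob.ba.
Mapping each syllable to C/V: /dob/ → CVC, /ba/ → CV.

CVC.CV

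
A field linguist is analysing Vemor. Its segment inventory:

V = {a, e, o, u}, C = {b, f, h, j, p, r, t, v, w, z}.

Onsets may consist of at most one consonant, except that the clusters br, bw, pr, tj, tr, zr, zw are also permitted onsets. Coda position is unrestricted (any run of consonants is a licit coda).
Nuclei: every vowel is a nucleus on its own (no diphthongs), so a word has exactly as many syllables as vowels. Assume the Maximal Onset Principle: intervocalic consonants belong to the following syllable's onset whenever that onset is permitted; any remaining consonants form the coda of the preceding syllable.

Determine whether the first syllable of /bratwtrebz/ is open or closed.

closed

Vowels present: a, e; each is a nucleus, giving 2 syllables.
σ1/σ2 boundary: cluster /twtr/ — the longest permitted-onset suffix is /tr/; onset = /tr/, preceding coda = /tw/.
Result: bratw.trebz.
Syllable 1 is /bratw/ with coda /tw/, so it is closed.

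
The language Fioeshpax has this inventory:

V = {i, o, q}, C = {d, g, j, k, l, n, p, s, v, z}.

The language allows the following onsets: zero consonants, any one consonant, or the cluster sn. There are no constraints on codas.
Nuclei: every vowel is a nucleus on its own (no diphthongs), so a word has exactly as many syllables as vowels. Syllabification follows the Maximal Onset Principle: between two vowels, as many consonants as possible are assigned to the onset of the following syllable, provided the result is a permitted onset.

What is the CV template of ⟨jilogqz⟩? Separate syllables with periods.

CV.CV.CVC

Nuclei (vowels): i, o, q → 3 syllables.
σ1/σ2 boundary: just /l/ — single C goes to the following onset.
σ2/σ3 boundary: /g/ is a single consonant, so it becomes the next onset.
Result: ji.lo.gqz.
Mapping each syllable to C/V: /ji/ → CV, /lo/ → CV, /gqz/ → CVC.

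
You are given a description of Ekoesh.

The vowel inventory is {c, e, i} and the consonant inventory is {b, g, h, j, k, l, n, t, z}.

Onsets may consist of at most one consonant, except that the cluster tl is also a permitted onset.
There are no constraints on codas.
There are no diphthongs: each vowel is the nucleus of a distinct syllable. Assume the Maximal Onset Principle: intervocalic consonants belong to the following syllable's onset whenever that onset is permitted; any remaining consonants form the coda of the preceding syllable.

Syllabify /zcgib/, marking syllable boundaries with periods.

Vowels present: c, i; each is a nucleus, giving 2 syllables.
σ1/σ2 boundary: /g/ → onset of the next syllable (single consonants are always licit onsets).

zc.gib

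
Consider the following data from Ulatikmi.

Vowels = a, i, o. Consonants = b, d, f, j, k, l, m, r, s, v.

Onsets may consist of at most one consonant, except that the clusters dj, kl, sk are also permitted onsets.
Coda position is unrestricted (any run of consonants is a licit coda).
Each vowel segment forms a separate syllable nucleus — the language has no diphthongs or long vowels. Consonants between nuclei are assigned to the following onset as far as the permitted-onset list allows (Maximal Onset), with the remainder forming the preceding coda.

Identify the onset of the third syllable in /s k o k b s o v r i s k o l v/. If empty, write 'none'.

r

The vowels are o, o, i, o — 4 nuclei, so 4 syllables.
/o…o/ gap (V1→V2): cluster /kbs/ — the longest permitted-onset suffix is /s/; onset = /s/, preceding coda = /kb/.
/o…i/ gap (V2→V3): /vr/; trying suffixes from longest down, /r/ is the first permitted one, so coda /v/ | onset /r/.
/i…o/ gap (V3→V4): cluster /sk/ — /sk/ is itself a permitted onset, so the whole cluster goes right; preceding coda = ∅.
Syllabification: skokb.sov.ri.skolv.
Syllable 3 is /ri/: onset /r/, nucleus /i/, coda ∅.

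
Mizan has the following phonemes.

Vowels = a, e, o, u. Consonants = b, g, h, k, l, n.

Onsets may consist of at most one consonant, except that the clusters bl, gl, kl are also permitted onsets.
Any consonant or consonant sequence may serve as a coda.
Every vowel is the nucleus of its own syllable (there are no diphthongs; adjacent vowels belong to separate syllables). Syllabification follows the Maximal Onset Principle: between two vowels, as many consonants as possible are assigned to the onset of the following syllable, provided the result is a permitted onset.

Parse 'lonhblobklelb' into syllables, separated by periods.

lonh.blob.klelb

Nuclei (vowels): o, o, e → 3 syllables.
Between /o/ (V1) and /o/ (V2): /nhbl/ splits as /nh/ + /bl/ (/bl/ is the longest suffix that is a licit onset).
Between /o/ (V2) and /e/ (V3): /bkl/ splits as /b/ + /kl/ (/kl/ is the longest suffix that is a licit onset).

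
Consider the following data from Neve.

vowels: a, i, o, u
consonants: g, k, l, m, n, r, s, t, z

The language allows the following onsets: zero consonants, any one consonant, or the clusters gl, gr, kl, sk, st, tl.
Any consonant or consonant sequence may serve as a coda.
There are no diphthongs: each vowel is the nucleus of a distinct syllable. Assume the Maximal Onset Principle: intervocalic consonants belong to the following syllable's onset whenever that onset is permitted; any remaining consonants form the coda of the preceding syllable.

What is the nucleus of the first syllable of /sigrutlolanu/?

Nuclei (vowels): i, u, o, a, u → 5 syllables.
The first nucleus (vowel 1 from the left) is /i/.

i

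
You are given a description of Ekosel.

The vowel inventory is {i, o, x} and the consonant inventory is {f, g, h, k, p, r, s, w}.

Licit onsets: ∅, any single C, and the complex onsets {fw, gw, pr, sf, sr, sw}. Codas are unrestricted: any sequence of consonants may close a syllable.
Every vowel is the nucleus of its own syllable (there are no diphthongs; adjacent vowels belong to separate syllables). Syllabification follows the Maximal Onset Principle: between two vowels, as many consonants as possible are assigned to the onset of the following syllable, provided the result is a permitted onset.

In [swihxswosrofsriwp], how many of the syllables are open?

3

The vowels are i, x, o, o, i — 5 nuclei, so 5 syllables.
σ1/σ2 boundary: /h/ → onset of the next syllable (single consonants are always licit onsets).
σ2/σ3 boundary: cluster /sw/ — /sw/ is itself a permitted onset, so the whole cluster goes right; preceding coda = ∅.
σ3/σ4 boundary: /sr/ is a licit onset in full, so it all attaches to the next syllable.
σ4/σ5 boundary: /fsr/ splits as /f/ + /sr/ (/sr/ is the longest suffix that is a licit onset).
Result: swi.hx.swo.srof.sriwp.
Classifying each syllable: /swi/ (open), /hx/ (open), /swo/ (open), /srof/ (closed), /sriwp/ (closed).
Open syllables: 3.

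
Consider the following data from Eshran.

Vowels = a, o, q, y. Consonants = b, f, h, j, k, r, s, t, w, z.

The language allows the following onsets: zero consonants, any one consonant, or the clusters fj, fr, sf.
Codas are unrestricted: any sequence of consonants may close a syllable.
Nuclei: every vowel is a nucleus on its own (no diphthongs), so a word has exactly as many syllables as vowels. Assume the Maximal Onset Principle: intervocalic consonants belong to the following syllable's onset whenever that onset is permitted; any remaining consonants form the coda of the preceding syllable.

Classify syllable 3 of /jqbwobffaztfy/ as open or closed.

closed

The vowels are q, o, a, y — 4 nuclei, so 4 syllables.
Between /q/ (V1) and /o/ (V2): cluster /bw/ — the longest permitted-onset suffix is /w/; onset = /w/, preceding coda = /b/.
Between /o/ (V2) and /a/ (V3): /bff/ — longest licit onset from the right is /f/, leaving /bf/ as coda.
Between /a/ (V3) and /y/ (V4): /ztf/; trying suffixes from longest down, /f/ is the first permitted one, so coda /zt/ | onset /f/.
Putting it together: jqb.wobf.fazt.fy.
Syllable 3 is /fazt/ with coda /zt/, so it is closed.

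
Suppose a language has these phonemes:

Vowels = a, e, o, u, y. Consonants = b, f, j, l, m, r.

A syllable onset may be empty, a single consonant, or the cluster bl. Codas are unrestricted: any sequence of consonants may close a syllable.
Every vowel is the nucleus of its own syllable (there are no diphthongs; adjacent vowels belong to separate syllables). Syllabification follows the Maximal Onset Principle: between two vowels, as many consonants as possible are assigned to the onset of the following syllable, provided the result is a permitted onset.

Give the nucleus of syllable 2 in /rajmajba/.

a

The vowels are a, a, a — 3 nuclei, so 3 syllables.
The second nucleus (vowel 2 from the left) is /a/.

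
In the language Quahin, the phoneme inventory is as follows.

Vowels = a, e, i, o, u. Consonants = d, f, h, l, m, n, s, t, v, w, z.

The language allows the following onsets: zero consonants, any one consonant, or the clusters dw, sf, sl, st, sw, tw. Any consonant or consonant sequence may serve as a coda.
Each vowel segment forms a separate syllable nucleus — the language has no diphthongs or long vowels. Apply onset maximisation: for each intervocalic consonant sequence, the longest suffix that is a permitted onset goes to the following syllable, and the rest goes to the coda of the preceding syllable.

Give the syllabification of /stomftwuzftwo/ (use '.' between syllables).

stomf.twuzf.two

Vowels present: o, u, o; each is a nucleus, giving 3 syllables.
σ1/σ2 boundary: /mftw/; trying suffixes from longest down, /tw/ is the first permitted one, so coda /mf/ | onset /tw/.
σ2/σ3 boundary: cluster /zftw/ — the longest permitted-onset suffix is /tw/; onset = /tw/, preceding coda = /zf/.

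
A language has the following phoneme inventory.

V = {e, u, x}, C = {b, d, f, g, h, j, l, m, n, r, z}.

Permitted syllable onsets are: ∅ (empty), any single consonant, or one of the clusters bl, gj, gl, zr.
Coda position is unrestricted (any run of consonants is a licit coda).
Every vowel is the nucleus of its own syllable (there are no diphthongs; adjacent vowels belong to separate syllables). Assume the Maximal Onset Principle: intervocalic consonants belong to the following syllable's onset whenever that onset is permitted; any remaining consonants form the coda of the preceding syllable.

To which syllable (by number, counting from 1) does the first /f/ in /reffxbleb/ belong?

Vowels present: e, x, e; each is a nucleus, giving 3 syllables.
V1 /e/ – V2 /x/: cluster /ff/ — the longest permitted-onset suffix is /f/; onset = /f/, preceding coda = /f/.
V2 /x/ – V3 /e/: cluster /bl/ — /bl/ is itself a permitted onset, so the whole cluster goes right; preceding coda = ∅.
Syllabification: ref.fx.bleb.
The first /f/ is in the coda of syllable 1 (/ref/).

1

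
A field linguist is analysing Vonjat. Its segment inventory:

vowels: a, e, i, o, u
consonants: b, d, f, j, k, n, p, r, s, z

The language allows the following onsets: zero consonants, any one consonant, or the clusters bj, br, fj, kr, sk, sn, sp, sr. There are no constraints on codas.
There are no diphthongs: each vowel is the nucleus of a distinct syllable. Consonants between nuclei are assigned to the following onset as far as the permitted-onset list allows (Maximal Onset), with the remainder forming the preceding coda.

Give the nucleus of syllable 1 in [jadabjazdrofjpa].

The vowels are a, a, a, o, a — 5 nuclei, so 5 syllables.
The first nucleus (vowel 1 from the left) is /a/.

a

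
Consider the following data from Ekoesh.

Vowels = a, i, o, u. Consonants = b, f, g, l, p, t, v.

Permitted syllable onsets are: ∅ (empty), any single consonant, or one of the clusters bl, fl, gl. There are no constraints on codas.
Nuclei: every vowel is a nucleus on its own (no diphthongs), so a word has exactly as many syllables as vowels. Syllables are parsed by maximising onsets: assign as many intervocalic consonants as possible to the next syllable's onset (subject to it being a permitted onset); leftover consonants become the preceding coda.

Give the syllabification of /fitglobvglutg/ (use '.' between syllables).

The vowels are i, o, u — 3 nuclei, so 3 syllables.
Between /i/ (V1) and /o/ (V2): /tgl/ splits as /t/ + /gl/ (/gl/ is the longest suffix that is a licit onset).
Between /o/ (V2) and /u/ (V3): /bvgl/ — longest licit onset from the right is /gl/, leaving /bv/ as coda.

fit.globv.glutg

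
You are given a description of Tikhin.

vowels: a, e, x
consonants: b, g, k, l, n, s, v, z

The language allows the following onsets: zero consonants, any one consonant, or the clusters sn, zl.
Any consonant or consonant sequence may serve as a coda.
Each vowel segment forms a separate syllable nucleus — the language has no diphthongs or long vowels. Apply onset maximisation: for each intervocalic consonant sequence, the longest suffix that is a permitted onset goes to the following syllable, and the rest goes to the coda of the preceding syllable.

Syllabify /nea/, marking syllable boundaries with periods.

ne.a

The vowels are e, a — 2 nuclei, so 2 syllables.
/e…a/ gap (V1→V2): no consonants, so the boundary falls immediately after /e/.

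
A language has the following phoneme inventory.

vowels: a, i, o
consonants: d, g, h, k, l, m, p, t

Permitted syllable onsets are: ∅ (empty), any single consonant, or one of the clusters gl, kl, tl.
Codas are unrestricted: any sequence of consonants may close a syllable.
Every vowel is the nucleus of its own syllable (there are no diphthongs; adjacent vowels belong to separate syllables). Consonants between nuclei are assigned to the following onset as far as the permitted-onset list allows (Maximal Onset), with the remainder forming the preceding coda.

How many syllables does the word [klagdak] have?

The vowels are a, a — 2 nuclei, so 2 syllables.

2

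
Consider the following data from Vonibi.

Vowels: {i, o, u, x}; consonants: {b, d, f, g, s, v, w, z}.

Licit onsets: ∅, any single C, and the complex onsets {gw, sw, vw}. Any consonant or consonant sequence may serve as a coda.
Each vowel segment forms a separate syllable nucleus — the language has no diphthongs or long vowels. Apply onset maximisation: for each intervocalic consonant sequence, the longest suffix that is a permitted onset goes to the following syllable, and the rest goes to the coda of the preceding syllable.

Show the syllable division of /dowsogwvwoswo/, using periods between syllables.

dow.sogw.vwo.swo

Nuclei (vowels): o, o, o, o → 4 syllables.
σ1/σ2 boundary: cluster /ws/ — the longest permitted-onset suffix is /s/; onset = /s/, preceding coda = /w/.
σ2/σ3 boundary: /gwvw/ — longest licit onset from the right is /vw/, leaving /gw/ as coda.
σ3/σ4 boundary: cluster /sw/ — /sw/ is itself a permitted onset, so the whole cluster goes right; preceding coda = ∅.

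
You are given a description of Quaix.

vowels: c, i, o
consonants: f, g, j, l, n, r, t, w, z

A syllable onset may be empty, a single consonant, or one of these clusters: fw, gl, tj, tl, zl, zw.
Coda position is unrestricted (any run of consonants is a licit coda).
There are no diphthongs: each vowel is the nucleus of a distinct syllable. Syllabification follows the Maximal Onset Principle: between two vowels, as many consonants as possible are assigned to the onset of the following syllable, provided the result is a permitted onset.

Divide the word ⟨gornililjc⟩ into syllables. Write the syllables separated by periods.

gor.ni.lil.jc

The vowels are o, i, i, c — 4 nuclei, so 4 syllables.
V1 /o/ – V2 /i/: /rn/; trying suffixes from longest down, /n/ is the first permitted one, so coda /r/ | onset /n/.
V2 /i/ – V3 /i/: /l/ is a single consonant, so it becomes the next onset.
V3 /i/ – V4 /c/: /lj/ — longest licit onset from the right is /j/, leaving /l/ as coda.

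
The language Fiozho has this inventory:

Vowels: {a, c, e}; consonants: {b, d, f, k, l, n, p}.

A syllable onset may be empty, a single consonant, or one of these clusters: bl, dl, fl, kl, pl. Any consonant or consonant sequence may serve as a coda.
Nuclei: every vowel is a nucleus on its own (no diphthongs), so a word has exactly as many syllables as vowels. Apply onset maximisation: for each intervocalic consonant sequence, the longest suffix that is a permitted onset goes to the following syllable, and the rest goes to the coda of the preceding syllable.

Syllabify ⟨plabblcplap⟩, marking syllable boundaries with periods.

plab.blc.plap

Vowels present: a, c, a; each is a nucleus, giving 3 syllables.
σ1/σ2 boundary: /bbl/ splits as /b/ + /bl/ (/bl/ is the longest suffix that is a licit onset).
σ2/σ3 boundary: cluster /pl/ — /pl/ is itself a permitted onset, so the whole cluster goes right; preceding coda = ∅.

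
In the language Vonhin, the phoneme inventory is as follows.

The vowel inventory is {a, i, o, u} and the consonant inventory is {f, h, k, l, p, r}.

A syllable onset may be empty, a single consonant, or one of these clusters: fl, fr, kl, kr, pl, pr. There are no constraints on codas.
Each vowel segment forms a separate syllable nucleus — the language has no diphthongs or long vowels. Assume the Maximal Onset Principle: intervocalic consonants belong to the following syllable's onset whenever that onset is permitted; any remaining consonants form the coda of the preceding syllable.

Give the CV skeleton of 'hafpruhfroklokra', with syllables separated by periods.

Nuclei (vowels): a, u, o, o, a → 5 syllables.
Between /a/ (V1) and /u/ (V2): cluster /fpr/ — the longest permitted-onset suffix is /pr/; onset = /pr/, preceding coda = /f/.
Between /u/ (V2) and /o/ (V3): /hfr/ splits as /h/ + /fr/ (/fr/ is the longest suffix that is a licit onset).
Between /o/ (V3) and /o/ (V4): cluster /kl/ — /kl/ is itself a permitted onset, so the whole cluster goes right; preceding coda = ∅.
Between /o/ (V4) and /a/ (V5): cluster /kr/ — /kr/ is itself a permitted onset, so the whole cluster goes right; preceding coda = ∅.
Syllabification: haf.pruh.fro.klo.kra.
Mapping each syllable to C/V: /haf/ → CVC, /pruh/ → CCVC, /fro/ → CCV, /klo/ → CCV, /kra/ → CCV.

CVC.CCVC.CCV.CCV.CCV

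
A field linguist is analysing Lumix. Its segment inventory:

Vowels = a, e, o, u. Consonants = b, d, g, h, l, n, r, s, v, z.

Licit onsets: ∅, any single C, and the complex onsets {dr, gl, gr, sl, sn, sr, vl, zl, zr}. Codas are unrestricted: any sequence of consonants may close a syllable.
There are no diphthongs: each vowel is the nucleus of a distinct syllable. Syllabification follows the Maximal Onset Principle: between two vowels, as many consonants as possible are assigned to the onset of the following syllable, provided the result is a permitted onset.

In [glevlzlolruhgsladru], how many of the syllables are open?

2

The vowels are e, o, u, a, u — 5 nuclei, so 5 syllables.
/e…o/ gap (V1→V2): /vlzl/ splits as /vl/ + /zl/ (/zl/ is the longest suffix that is a licit onset).
/o…u/ gap (V2→V3): /lr/ splits as /l/ + /r/ (/r/ is the longest suffix that is a licit onset).
/u…a/ gap (V3→V4): cluster /hgsl/ — the longest permitted-onset suffix is /sl/; onset = /sl/, preceding coda = /hg/.
/a…u/ gap (V4→V5): cluster /dr/ — /dr/ is itself a permitted onset, so the whole cluster goes right; preceding coda = ∅.
Syllabification: glevl.zlol.ruhg.sla.dru.
Classifying each syllable: /glevl/ (closed), /zlol/ (closed), /ruhg/ (closed), /sla/ (open), /dru/ (open).
Open syllables: 2.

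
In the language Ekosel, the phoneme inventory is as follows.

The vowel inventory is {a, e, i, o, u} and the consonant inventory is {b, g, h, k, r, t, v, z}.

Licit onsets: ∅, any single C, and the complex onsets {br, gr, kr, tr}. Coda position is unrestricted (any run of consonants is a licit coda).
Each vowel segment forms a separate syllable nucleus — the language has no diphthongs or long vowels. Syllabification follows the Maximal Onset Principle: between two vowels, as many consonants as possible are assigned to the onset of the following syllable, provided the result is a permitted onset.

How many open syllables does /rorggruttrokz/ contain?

0

The vowels are o, u, o — 3 nuclei, so 3 syllables.
/o…u/ gap (V1→V2): /rggr/ splits as /rg/ + /gr/ (/gr/ is the longest suffix that is a licit onset).
/u…o/ gap (V2→V3): /ttr/ splits as /t/ + /tr/ (/tr/ is the longest suffix that is a licit onset).
Result: rorg.grut.trokz.
Classifying each syllable: /rorg/ (closed), /grut/ (closed), /trokz/ (closed).
Open syllables: 0.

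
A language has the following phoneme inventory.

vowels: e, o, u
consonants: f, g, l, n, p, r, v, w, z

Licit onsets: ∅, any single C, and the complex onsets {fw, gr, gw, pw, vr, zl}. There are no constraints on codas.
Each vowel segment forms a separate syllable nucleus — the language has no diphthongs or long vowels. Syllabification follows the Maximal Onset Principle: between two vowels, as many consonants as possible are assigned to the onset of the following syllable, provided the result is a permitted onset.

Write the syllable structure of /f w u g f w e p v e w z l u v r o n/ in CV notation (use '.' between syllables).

Vowels present: u, e, e, u, o; each is a nucleus, giving 5 syllables.
σ1/σ2 boundary: /gfw/ — longest licit onset from the right is /fw/, leaving /g/ as coda.
σ2/σ3 boundary: /pv/ splits as /p/ + /v/ (/v/ is the longest suffix that is a licit onset).
σ3/σ4 boundary: /wzl/ — longest licit onset from the right is /zl/, leaving /w/ as coda.
σ4/σ5 boundary: /vr/ is a licit onset in full, so it all attaches to the next syllable.
Syllabification: fwug.fwep.vew.zlu.vron.
Mapping each syllable to C/V: /fwug/ → CCVC, /fwep/ → CCVC, /vew/ → CVC, /zlu/ → CCV, /vron/ → CCVC.

CCVC.CCVC.CVC.CCV.CCVC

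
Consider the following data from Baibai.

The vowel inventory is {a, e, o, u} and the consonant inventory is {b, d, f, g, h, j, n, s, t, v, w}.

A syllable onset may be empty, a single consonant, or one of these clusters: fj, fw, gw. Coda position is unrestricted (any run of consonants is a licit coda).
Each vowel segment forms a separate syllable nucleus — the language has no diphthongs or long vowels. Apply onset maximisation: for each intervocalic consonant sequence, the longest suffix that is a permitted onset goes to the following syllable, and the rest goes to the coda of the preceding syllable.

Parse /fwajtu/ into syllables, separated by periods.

The vowels are a, u — 2 nuclei, so 2 syllables.
/a…u/ gap (V1→V2): /jt/ splits as /j/ + /t/ (/t/ is the longest suffix that is a licit onset).

fwaj.tu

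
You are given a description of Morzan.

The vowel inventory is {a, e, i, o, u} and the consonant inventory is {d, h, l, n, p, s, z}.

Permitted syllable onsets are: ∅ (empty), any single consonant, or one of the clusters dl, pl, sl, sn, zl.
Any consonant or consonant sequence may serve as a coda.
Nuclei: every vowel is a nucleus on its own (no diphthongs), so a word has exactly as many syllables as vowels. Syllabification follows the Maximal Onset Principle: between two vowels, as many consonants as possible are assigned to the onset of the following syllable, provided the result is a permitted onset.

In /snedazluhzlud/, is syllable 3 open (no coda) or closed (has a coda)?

Nuclei (vowels): e, a, u, u → 4 syllables.
σ1/σ2 boundary: just /d/ — single C goes to the following onset.
σ2/σ3 boundary: cluster /zl/ — /zl/ is itself a permitted onset, so the whole cluster goes right; preceding coda = ∅.
σ3/σ4 boundary: /hzl/; trying suffixes from longest down, /zl/ is the first permitted one, so coda /h/ | onset /zl/.
Result: sne.da.zluh.zlud.
Syllable 3 is /zluh/ with coda /h/, so it is closed.

closed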